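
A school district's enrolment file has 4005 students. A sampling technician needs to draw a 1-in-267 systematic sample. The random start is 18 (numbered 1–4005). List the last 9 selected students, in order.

1620, 1887, 2154, 2421, 2688, 2955, 3222, 3489, 3756

7th selection = 18 + 6×267 = 1620
8th: 1620 + 267 = 1887
9th: 1887 + 267 = 2154
10th: 2154 + 267 = 2421
11th: 2421 + 267 = 2688
12th: 2688 + 267 = 2955
13th: 2955 + 267 = 3222
14th: 3222 + 267 = 3489
15th: 3489 + 267 = 3756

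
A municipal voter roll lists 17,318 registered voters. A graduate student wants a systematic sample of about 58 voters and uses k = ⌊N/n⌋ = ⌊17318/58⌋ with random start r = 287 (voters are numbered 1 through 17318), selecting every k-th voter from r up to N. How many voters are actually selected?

k = ⌊17318/58⌋ = 298
Achieved size = ⌊(17318 − 287)/298⌋ + 1 = ⌊17031/298⌋ + 1 = 57 + 1 = 58
(last selection: 287 + 57×298 = 17273 ≤ 17318; next would be 17571 > 17318)

58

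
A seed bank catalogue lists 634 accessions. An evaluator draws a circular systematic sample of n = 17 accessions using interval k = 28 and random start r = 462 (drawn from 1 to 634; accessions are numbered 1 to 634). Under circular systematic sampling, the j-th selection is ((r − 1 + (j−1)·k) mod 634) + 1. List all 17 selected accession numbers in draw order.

Selection 1: 462
Selection 2: 462 + 28 = 490
Selection 3: 490 + 28 = 518
Selection 4: 518 + 28 = 546
Selection 5: 546 + 28 = 574
Selection 6: 574 + 28 = 602
Selection 7: 602 + 28 = 630
Selection 8: 630 + 28 = 658 → 658 − 634 = 24
Selection 9: 24 + 28 = 52
Selection 10: 52 + 28 = 80
Selection 11: 80 + 28 = 108
Selection 12: 108 + 28 = 136
Selection 13: 136 + 28 = 164
Selection 14: 164 + 28 = 192
Selection 15: 192 + 28 = 220
Selection 16: 220 + 28 = 248
Selection 17: 248 + 28 = 276

462, 490, 518, 546, 574, 602, 630, 24, 52, 80, 108, 136, 164, 192, 220, 248, 276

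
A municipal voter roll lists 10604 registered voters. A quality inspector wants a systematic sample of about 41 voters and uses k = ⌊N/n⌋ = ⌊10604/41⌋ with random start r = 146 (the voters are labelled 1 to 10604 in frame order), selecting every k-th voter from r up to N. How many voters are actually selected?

41

k = ⌊10604/41⌋ = 258
Achieved size = ⌊(10604 − 146)/258⌋ + 1 = ⌊10458/258⌋ + 1 = 40 + 1 = 41
(last selection: 146 + 40×258 = 10466 ≤ 10604; next would be 10724 > 10604)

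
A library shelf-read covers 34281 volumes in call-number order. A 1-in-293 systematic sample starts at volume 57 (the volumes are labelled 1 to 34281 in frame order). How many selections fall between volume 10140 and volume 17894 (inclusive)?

26

k = 293
First selection ≥ 10140: 57 + ⌈(10140−57)/293⌉·293 = 57 + 35×293 = 10312
Last selection ≤ 17894: 57 + ⌊(17894−57)/293⌋·293 = 57 + 60×293 = 17637
Count = 60 − 35 + 1 = 26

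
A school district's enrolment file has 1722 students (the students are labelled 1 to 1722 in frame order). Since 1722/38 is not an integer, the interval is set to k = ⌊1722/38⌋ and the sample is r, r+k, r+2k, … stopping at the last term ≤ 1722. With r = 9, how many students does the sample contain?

k = ⌊1722/38⌋ = 45
Achieved size = ⌊(1722 − 9)/45⌋ + 1 = ⌊1713/45⌋ + 1 = 38 + 1 = 39
(last selection: 9 + 38×45 = 1719 ≤ 1722; next would be 1764 > 1722)

39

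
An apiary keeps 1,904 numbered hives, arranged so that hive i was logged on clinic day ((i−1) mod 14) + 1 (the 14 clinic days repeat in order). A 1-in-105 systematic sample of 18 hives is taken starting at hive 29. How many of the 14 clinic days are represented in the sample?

2

Consecutive selections differ by k = 105, so their clinic day numbers differ by 105 mod 14 = 7.
gcd(105, 14) = 7, so the sample visits 14/7 = 2 distinct residues mod 14.
Start 29 is clinic day 1; the clinic days hit are 1, 8.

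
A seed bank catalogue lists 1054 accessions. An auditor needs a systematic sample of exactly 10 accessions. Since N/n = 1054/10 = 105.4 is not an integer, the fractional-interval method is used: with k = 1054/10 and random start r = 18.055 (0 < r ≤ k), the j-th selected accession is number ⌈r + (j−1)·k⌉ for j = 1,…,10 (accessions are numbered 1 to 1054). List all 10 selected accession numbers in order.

j=1: r + 0k = 18.055 → ⌈·⌉ = 19
j=2: r + 1k = 123.455 → ⌈·⌉ = 124
j=3: r + 2k = 228.855 → ⌈·⌉ = 229
j=4: r + 3k = 334.255 → ⌈·⌉ = 335
j=5: r + 4k = 439.655 → ⌈·⌉ = 440
j=6: r + 5k = 545.055 → ⌈·⌉ = 546
j=7: r + 6k = 650.455 → ⌈·⌉ = 651
j=8: r + 7k = 755.855 → ⌈·⌉ = 756
j=9: r + 8k = 861.255 → ⌈·⌉ = 862
j=10: r + 9k = 966.655 → ⌈·⌉ = 967

19, 124, 229, 335, 440, 546, 651, 756, 862, 967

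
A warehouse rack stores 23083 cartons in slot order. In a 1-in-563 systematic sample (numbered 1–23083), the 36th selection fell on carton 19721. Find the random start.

k = 563
r = 19721 − (36−1)×563 = 19721 − 19705 = 16

16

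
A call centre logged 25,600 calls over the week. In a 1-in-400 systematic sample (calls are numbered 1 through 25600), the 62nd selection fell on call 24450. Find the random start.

50

k = 400
r = 24450 − (62−1)×400 = 24450 − 24400 = 50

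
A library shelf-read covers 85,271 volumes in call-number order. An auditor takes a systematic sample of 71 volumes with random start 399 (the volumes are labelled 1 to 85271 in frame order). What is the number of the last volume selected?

k = 85271/71 = 1201
71st selection = r + (71−1)·k = 399 + 70×1201 = 399 + 84070 = 84469

84469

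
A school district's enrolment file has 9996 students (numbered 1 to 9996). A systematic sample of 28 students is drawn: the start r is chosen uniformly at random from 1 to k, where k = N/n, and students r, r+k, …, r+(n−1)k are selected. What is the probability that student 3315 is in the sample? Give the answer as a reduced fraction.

k = 9996/28 = 357.
Student 3315 is selected iff r ≡ 3315 (mod 357); exactly one such r in {1,…,357}.
Inclusion probability = 1/357.

1/357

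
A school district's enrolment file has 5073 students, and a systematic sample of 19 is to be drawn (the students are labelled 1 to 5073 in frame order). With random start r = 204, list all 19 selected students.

k = N/n = 5073/19 = 267
student 1: 204
student 2: 204 + 267 = 471
student 3: 471 + 267 = 738
student 4: 738 + 267 = 1005
student 5: 1005 + 267 = 1272
student 6: 1272 + 267 = 1539
student 7: 1539 + 267 = 1806
student 8: 1806 + 267 = 2073
student 9: 2073 + 267 = 2340
student 10: 2340 + 267 = 2607
student 11: 2607 + 267 = 2874
student 12: 2874 + 267 = 3141
student 13: 3141 + 267 = 3408
student 14: 3408 + 267 = 3675
student 15: 3675 + 267 = 3942
student 16: 3942 + 267 = 4209
student 17: 4209 + 267 = 4476
student 18: 4476 + 267 = 4743
student 19: 4743 + 267 = 5010

204, 471, 738, 1005, 1272, 1539, 1806, 2073, 2340, 2607, 2874, 3141, 3408, 3675, 3942, 4209, 4476, 4743, 5010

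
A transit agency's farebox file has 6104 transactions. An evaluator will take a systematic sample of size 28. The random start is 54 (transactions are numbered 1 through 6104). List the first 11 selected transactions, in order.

k = N/n = 6104/28 = 218
transaction 1: 54
transaction 2: 54 + 218 = 272
transaction 3: 272 + 218 = 490
transaction 4: 490 + 218 = 708
transaction 5: 708 + 218 = 926
transaction 6: 926 + 218 = 1144
transaction 7: 1144 + 218 = 1362
transaction 8: 1362 + 218 = 1580
transaction 9: 1580 + 218 = 1798
transaction 10: 1798 + 218 = 2016
transaction 11: 2016 + 218 = 2234

54, 272, 490, 708, 926, 1144, 1362, 1580, 1798, 2016, 2234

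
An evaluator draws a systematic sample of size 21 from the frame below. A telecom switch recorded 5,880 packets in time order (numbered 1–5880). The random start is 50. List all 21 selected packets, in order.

50, 330, 610, 890, 1170, 1450, 1730, 2010, 2290, 2570, 2850, 3130, 3410, 3690, 3970, 4250, 4530, 4810, 5090, 5370, 5650

k = N/n = 5880/21 = 280
packet 1: 50
packet 2: 50 + 280 = 330
packet 3: 330 + 280 = 610
packet 4: 610 + 280 = 890
packet 5: 890 + 280 = 1170
packet 6: 1170 + 280 = 1450
packet 7: 1450 + 280 = 1730
packet 8: 1730 + 280 = 2010
packet 9: 2010 + 280 = 2290
packet 10: 2290 + 280 = 2570
packet 11: 2570 + 280 = 2850
packet 12: 2850 + 280 = 3130
packet 13: 3130 + 280 = 3410
packet 14: 3410 + 280 = 3690
packet 15: 3690 + 280 = 3970
packet 16: 3970 + 280 = 4250
packet 17: 4250 + 280 = 4530
packet 18: 4530 + 280 = 4810
packet 19: 4810 + 280 = 5090
packet 20: 5090 + 280 = 5370
packet 21: 5370 + 280 = 5650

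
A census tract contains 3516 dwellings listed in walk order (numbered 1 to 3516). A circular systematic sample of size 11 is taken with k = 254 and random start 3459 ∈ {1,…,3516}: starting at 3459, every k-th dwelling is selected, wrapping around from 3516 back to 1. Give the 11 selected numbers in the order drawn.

3459, 197, 451, 705, 959, 1213, 1467, 1721, 1975, 2229, 2483

Selection 1: 3459
Selection 2: 3459 + 254 = 3713 → 3713 − 3516 = 197
Selection 3: 197 + 254 = 451
Selection 4: 451 + 254 = 705
Selection 5: 705 + 254 = 959
Selection 6: 959 + 254 = 1213
Selection 7: 1213 + 254 = 1467
Selection 8: 1467 + 254 = 1721
Selection 9: 1721 + 254 = 1975
Selection 10: 1975 + 254 = 2229
Selection 11: 2229 + 254 = 2483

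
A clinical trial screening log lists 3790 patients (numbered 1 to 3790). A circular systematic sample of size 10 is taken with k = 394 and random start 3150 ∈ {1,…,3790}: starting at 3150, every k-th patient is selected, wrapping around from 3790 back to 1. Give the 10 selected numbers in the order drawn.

3150, 3544, 148, 542, 936, 1330, 1724, 2118, 2512, 2906

Selection 1: 3150
Selection 2: 3150 + 394 = 3544
Selection 3: 3544 + 394 = 3938 → 3938 − 3790 = 148
Selection 4: 148 + 394 = 542
Selection 5: 542 + 394 = 936
Selection 6: 936 + 394 = 1330
Selection 7: 1330 + 394 = 1724
Selection 8: 1724 + 394 = 2118
Selection 9: 2118 + 394 = 2512
Selection 10: 2512 + 394 = 2906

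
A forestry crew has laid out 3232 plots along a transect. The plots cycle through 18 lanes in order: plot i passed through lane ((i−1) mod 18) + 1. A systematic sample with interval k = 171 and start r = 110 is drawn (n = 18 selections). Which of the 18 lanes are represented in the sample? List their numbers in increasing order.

Consecutive selections differ by k = 171, so their lane numbers differ by 171 mod 18 = 9.
gcd(171, 18) = 9, so the sample visits 18/9 = 2 distinct residues mod 18.
Start 110 is lane 2; the lanes hit are 2, 11.

2, 11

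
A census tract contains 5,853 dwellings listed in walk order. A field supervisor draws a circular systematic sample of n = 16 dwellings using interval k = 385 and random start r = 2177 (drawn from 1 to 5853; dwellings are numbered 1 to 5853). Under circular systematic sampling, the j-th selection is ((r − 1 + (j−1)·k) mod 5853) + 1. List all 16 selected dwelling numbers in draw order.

Selection 1: 2177
Selection 2: 2177 + 385 = 2562
Selection 3: 2562 + 385 = 2947
Selection 4: 2947 + 385 = 3332
Selection 5: 3332 + 385 = 3717
Selection 6: 3717 + 385 = 4102
Selection 7: 4102 + 385 = 4487
Selection 8: 4487 + 385 = 4872
Selection 9: 4872 + 385 = 5257
Selection 10: 5257 + 385 = 5642
Selection 11: 5642 + 385 = 6027 → 6027 − 5853 = 174
Selection 12: 174 + 385 = 559
Selection 13: 559 + 385 = 944
Selection 14: 944 + 385 = 1329
Selection 15: 1329 + 385 = 1714
Selection 16: 1714 + 385 = 2099

2177, 2562, 2947, 3332, 3717, 4102, 4487, 4872, 5257, 5642, 174, 559, 944, 1329, 1714, 2099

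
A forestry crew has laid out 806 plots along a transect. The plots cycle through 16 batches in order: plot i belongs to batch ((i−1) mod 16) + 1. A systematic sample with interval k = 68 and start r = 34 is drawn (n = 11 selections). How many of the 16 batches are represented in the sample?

4

Consecutive selections differ by k = 68, so their batch numbers differ by 68 mod 16 = 4.
gcd(68, 16) = 4, so the sample visits 16/4 = 4 distinct residues mod 16.
Start 34 is batch 2; the batches hit are 2, 6, 10, 14.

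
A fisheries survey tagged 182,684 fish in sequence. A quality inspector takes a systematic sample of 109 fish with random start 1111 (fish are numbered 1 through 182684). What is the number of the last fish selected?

k = 182684/109 = 1676
109th selection = r + (109−1)·k = 1111 + 108×1676 = 1111 + 181008 = 182119

182119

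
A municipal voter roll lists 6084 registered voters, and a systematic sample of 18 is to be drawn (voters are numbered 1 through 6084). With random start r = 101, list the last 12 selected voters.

2129, 2467, 2805, 3143, 3481, 3819, 4157, 4495, 4833, 5171, 5509, 5847

k = N/n = 6084/18 = 338
7th selection = 101 + 6×338 = 2129
8th: 2129 + 338 = 2467
9th: 2467 + 338 = 2805
10th: 2805 + 338 = 3143
11th: 3143 + 338 = 3481
12th: 3481 + 338 = 3819
13th: 3819 + 338 = 4157
14th: 4157 + 338 = 4495
15th: 4495 + 338 = 4833
16th: 4833 + 338 = 5171
17th: 5171 + 338 = 5509
18th: 5509 + 338 = 5847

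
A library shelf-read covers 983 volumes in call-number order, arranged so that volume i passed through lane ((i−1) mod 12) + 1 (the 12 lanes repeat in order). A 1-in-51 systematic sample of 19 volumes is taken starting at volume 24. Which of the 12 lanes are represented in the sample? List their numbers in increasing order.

Consecutive selections differ by k = 51, so their lane numbers differ by 51 mod 12 = 3.
gcd(51, 12) = 3, so the sample visits 12/3 = 4 distinct residues mod 12.
Start 24 is lane 12; the lanes hit are 3, 6, 9, 12.

3, 6, 9, 12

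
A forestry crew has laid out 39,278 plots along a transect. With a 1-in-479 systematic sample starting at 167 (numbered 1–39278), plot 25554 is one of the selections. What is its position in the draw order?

54

k = 479
position = (25554 − 167)/479 + 1 = 25387/479 + 1 = 53 + 1 = 54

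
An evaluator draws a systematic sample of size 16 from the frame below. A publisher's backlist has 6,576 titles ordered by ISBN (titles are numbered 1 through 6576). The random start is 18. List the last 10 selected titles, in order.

k = N/n = 6576/16 = 411
7th selection = 18 + 6×411 = 2484
8th: 2484 + 411 = 2895
9th: 2895 + 411 = 3306
10th: 3306 + 411 = 3717
11th: 3717 + 411 = 4128
12th: 4128 + 411 = 4539
13th: 4539 + 411 = 4950
14th: 4950 + 411 = 5361
15th: 5361 + 411 = 5772
16th: 5772 + 411 = 6183

2484, 2895, 3306, 3717, 4128, 4539, 4950, 5361, 5772, 6183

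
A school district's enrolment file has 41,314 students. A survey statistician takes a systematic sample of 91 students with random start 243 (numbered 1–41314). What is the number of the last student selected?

k = 41314/91 = 454
91st selection = r + (91−1)·k = 243 + 90×454 = 243 + 40860 = 41103

41103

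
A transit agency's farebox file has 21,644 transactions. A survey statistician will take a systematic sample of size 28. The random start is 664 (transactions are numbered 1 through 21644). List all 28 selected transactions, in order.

664, 1437, 2210, 2983, 3756, 4529, 5302, 6075, 6848, 7621, 8394, 9167, 9940, 10713, 11486, 12259, 13032, 13805, 14578, 15351, 16124, 16897, 17670, 18443, 19216, 19989, 20762, 21535

k = N/n = 21644/28 = 773
transaction 1: 664
transaction 2: 664 + 773 = 1437
transaction 3: 1437 + 773 = 2210
transaction 4: 2210 + 773 = 2983
transaction 5: 2983 + 773 = 3756
transaction 6: 3756 + 773 = 4529
transaction 7: 4529 + 773 = 5302
transaction 8: 5302 + 773 = 6075
transaction 9: 6075 + 773 = 6848
transaction 10: 6848 + 773 = 7621
transaction 11: 7621 + 773 = 8394
transaction 12: 8394 + 773 = 9167
transaction 13: 9167 + 773 = 9940
transaction 14: 9940 + 773 = 10713
transaction 15: 10713 + 773 = 11486
transaction 16: 11486 + 773 = 12259
transaction 17: 12259 + 773 = 13032
transaction 18: 13032 + 773 = 13805
transaction 19: 13805 + 773 = 14578
transaction 20: 14578 + 773 = 15351
transaction 21: 15351 + 773 = 16124
transaction 22: 16124 + 773 = 16897
transaction 23: 16897 + 773 = 17670
transaction 24: 17670 + 773 = 18443
transaction 25: 18443 + 773 = 19216
transaction 26: 19216 + 773 = 19989
transaction 27: 19989 + 773 = 20762
transaction 28: 20762 + 773 = 21535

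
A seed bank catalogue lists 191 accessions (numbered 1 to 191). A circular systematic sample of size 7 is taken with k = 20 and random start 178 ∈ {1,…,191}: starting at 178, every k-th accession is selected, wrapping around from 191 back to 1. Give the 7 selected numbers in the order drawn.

Selection 1: 178
Selection 2: 178 + 20 = 198 → 198 − 191 = 7
Selection 3: 7 + 20 = 27
Selection 4: 27 + 20 = 47
Selection 5: 47 + 20 = 67
Selection 6: 67 + 20 = 87
Selection 7: 87 + 20 = 107

178, 7, 27, 47, 67, 87, 107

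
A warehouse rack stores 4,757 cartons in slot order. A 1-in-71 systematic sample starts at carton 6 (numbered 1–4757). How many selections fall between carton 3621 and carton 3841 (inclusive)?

4

k = 71
First selection ≥ 3621: 6 + ⌈(3621−6)/71⌉·71 = 6 + 51×71 = 3627
Last selection ≤ 3841: 6 + ⌊(3841−6)/71⌋·71 = 6 + 54×71 = 3840
Count = 54 − 51 + 1 = 4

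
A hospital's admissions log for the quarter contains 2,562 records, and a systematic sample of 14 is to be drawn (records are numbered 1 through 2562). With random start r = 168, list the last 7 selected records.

1449, 1632, 1815, 1998, 2181, 2364, 2547

k = N/n = 2562/14 = 183
8th selection = 168 + 7×183 = 1449
9th: 1449 + 183 = 1632
10th: 1632 + 183 = 1815
11th: 1815 + 183 = 1998
12th: 1998 + 183 = 2181
13th: 2181 + 183 = 2364
14th: 2364 + 183 = 2547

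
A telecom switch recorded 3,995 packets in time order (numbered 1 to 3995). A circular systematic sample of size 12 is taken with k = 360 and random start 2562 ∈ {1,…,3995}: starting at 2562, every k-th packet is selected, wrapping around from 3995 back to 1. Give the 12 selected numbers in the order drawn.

Selection 1: 2562
Selection 2: 2562 + 360 = 2922
Selection 3: 2922 + 360 = 3282
Selection 4: 3282 + 360 = 3642
Selection 5: 3642 + 360 = 4002 → 4002 − 3995 = 7
Selection 6: 7 + 360 = 367
Selection 7: 367 + 360 = 727
Selection 8: 727 + 360 = 1087
Selection 9: 1087 + 360 = 1447
Selection 10: 1447 + 360 = 1807
Selection 11: 1807 + 360 = 2167
Selection 12: 2167 + 360 = 2527

2562, 2922, 3282, 3642, 7, 367, 727, 1087, 1447, 1807, 2167, 2527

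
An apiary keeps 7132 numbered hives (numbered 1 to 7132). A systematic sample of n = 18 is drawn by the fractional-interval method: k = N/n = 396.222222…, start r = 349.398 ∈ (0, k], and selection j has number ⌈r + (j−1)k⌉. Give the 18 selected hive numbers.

j=1: r + 0k = 349.398 → ⌈·⌉ = 350
j=2: r + 1k = 745.620222… → ⌈·⌉ = 746
j=3: r + 2k = 1141.842444… → ⌈·⌉ = 1142
j=4: r + 3k = 1538.064666… → ⌈·⌉ = 1539
j=5: r + 4k = 1934.286888… → ⌈·⌉ = 1935
j=6: r + 5k = 2330.509111… → ⌈·⌉ = 2331
j=7: r + 6k = 2726.731333… → ⌈·⌉ = 2727
j=8: r + 7k = 3122.953555… → ⌈·⌉ = 3123
j=9: r + 8k = 3519.175777… → ⌈·⌉ = 3520
j=10: r + 9k = 3915.398 → ⌈·⌉ = 3916
j=11: r + 10k = 4311.620222… → ⌈·⌉ = 4312
j=12: r + 11k = 4707.842444… → ⌈·⌉ = 4708
j=13: r + 12k = 5104.064666… → ⌈·⌉ = 5105
j=14: r + 13k = 5500.286888… → ⌈·⌉ = 5501
j=15: r + 14k = 5896.509111… → ⌈·⌉ = 5897
j=16: r + 15k = 6292.731333… → ⌈·⌉ = 6293
j=17: r + 16k = 6688.953555… → ⌈·⌉ = 6689
j=18: r + 17k = 7085.175777… → ⌈·⌉ = 7086

350, 746, 1142, 1539, 1935, 2331, 2727, 3123, 3520, 3916, 4312, 4708, 5105, 5501, 5897, 6293, 6689, 7086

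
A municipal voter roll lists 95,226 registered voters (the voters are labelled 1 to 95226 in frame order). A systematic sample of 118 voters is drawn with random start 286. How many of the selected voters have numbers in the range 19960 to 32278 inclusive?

15

k = 95226/118 = 807
First selection ≥ 19960: 286 + ⌈(19960−286)/807⌉·807 = 286 + 25×807 = 20461
Last selection ≤ 32278: 286 + ⌊(32278−286)/807⌋·807 = 286 + 39×807 = 31759
Count = 39 − 25 + 1 = 15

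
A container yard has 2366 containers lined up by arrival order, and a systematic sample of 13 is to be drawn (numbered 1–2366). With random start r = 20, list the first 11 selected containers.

20, 202, 384, 566, 748, 930, 1112, 1294, 1476, 1658, 1840

k = N/n = 2366/13 = 182
container 1: 20
container 2: 20 + 182 = 202
container 3: 202 + 182 = 384
container 4: 384 + 182 = 566
container 5: 566 + 182 = 748
container 6: 748 + 182 = 930
container 7: 930 + 182 = 1112
container 8: 1112 + 182 = 1294
container 9: 1294 + 182 = 1476
container 10: 1476 + 182 = 1658
container 11: 1658 + 182 = 1840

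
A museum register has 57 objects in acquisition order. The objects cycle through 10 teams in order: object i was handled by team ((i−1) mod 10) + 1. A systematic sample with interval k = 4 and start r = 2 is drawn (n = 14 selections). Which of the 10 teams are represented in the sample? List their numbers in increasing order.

Consecutive selections differ by k = 4, so their team numbers differ by 4 mod 10 = 4.
gcd(4, 10) = 2, so the sample visits 10/2 = 5 distinct residues mod 10.
Start 2 is team 2; the teams hit are 2, 4, 6, 8, 10.

2, 4, 6, 8, 10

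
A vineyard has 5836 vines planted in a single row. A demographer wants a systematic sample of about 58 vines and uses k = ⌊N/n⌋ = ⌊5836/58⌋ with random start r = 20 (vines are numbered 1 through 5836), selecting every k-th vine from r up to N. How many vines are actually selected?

59

k = ⌊5836/58⌋ = 100
Achieved size = ⌊(5836 − 20)/100⌋ + 1 = ⌊5816/100⌋ + 1 = 58 + 1 = 59
(last selection: 20 + 58×100 = 5820 ≤ 5836; next would be 5920 > 5836)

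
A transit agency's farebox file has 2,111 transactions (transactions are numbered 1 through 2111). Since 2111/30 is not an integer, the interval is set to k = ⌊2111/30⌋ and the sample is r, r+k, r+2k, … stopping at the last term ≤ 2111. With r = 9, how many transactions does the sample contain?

k = ⌊2111/30⌋ = 70
Achieved size = ⌊(2111 − 9)/70⌋ + 1 = ⌊2102/70⌋ + 1 = 30 + 1 = 31
(last selection: 9 + 30×70 = 2109 ≤ 2111; next would be 2179 > 2111)

31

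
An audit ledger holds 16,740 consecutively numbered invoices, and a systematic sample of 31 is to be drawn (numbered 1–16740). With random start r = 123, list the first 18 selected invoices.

123, 663, 1203, 1743, 2283, 2823, 3363, 3903, 4443, 4983, 5523, 6063, 6603, 7143, 7683, 8223, 8763, 9303

k = N/n = 16740/31 = 540
invoice 1: 123
invoice 2: 123 + 540 = 663
invoice 3: 663 + 540 = 1203
invoice 4: 1203 + 540 = 1743
invoice 5: 1743 + 540 = 2283
invoice 6: 2283 + 540 = 2823
invoice 7: 2823 + 540 = 3363
invoice 8: 3363 + 540 = 3903
invoice 9: 3903 + 540 = 4443
invoice 10: 4443 + 540 = 4983
invoice 11: 4983 + 540 = 5523
invoice 12: 5523 + 540 = 6063
invoice 13: 6063 + 540 = 6603
invoice 14: 6603 + 540 = 7143
invoice 15: 7143 + 540 = 7683
invoice 16: 7683 + 540 = 8223
invoice 17: 8223 + 540 = 8763
invoice 18: 8763 + 540 = 9303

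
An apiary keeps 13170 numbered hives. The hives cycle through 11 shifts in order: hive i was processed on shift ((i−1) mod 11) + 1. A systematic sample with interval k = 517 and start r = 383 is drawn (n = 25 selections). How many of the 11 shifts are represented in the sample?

1

Consecutive selections differ by k = 517, so their shift numbers differ by 517 mod 11 = 0.
gcd(517, 11) = 11, so the sample visits 11/11 = 1 distinct residues mod 11.
Start 383 is shift 9; the shifts hit are 9.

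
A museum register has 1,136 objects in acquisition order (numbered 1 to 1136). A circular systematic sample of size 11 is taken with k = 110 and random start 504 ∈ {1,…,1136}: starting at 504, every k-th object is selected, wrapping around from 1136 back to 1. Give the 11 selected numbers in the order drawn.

504, 614, 724, 834, 944, 1054, 28, 138, 248, 358, 468

Selection 1: 504
Selection 2: 504 + 110 = 614
Selection 3: 614 + 110 = 724
Selection 4: 724 + 110 = 834
Selection 5: 834 + 110 = 944
Selection 6: 944 + 110 = 1054
Selection 7: 1054 + 110 = 1164 → 1164 − 1136 = 28
Selection 8: 28 + 110 = 138
Selection 9: 138 + 110 = 248
Selection 10: 248 + 110 = 358
Selection 11: 358 + 110 = 468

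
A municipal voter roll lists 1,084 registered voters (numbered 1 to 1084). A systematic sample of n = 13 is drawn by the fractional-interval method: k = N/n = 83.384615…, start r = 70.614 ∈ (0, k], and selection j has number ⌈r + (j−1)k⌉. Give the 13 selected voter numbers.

71, 154, 238, 321, 405, 488, 571, 655, 738, 822, 905, 988, 1072

j=1: r + 0k = 70.614 → ⌈·⌉ = 71
j=2: r + 1k = 153.998615… → ⌈·⌉ = 154
j=3: r + 2k = 237.383230… → ⌈·⌉ = 238
j=4: r + 3k = 320.767846… → ⌈·⌉ = 321
j=5: r + 4k = 404.152461… → ⌈·⌉ = 405
j=6: r + 5k = 487.537076… → ⌈·⌉ = 488
j=7: r + 6k = 570.921692… → ⌈·⌉ = 571
j=8: r + 7k = 654.306307… → ⌈·⌉ = 655
j=9: r + 8k = 737.690923… → ⌈·⌉ = 738
j=10: r + 9k = 821.075538… → ⌈·⌉ = 822
j=11: r + 10k = 904.460153… → ⌈·⌉ = 905
j=12: r + 11k = 987.844769… → ⌈·⌉ = 988
j=13: r + 12k = 1071.229384… → ⌈·⌉ = 1072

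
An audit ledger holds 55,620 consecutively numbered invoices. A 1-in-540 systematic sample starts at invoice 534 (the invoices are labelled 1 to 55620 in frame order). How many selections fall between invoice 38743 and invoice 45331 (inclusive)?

k = 540
First selection ≥ 38743: 534 + ⌈(38743−534)/540⌉·540 = 534 + 71×540 = 38874
Last selection ≤ 45331: 534 + ⌊(45331−534)/540⌋·540 = 534 + 82×540 = 44814
Count = 82 − 71 + 1 = 12

12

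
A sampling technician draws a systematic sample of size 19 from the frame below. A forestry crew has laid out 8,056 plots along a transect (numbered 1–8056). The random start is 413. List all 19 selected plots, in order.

413, 837, 1261, 1685, 2109, 2533, 2957, 3381, 3805, 4229, 4653, 5077, 5501, 5925, 6349, 6773, 7197, 7621, 8045

k = N/n = 8056/19 = 424
plot 1: 413
plot 2: 413 + 424 = 837
plot 3: 837 + 424 = 1261
plot 4: 1261 + 424 = 1685
plot 5: 1685 + 424 = 2109
plot 6: 2109 + 424 = 2533
plot 7: 2533 + 424 = 2957
plot 8: 2957 + 424 = 3381
plot 9: 3381 + 424 = 3805
plot 10: 3805 + 424 = 4229
plot 11: 4229 + 424 = 4653
plot 12: 4653 + 424 = 5077
plot 13: 5077 + 424 = 5501
plot 14: 5501 + 424 = 5925
plot 15: 5925 + 424 = 6349
plot 16: 6349 + 424 = 6773
plot 17: 6773 + 424 = 7197
plot 18: 7197 + 424 = 7621
plot 19: 7621 + 424 = 8045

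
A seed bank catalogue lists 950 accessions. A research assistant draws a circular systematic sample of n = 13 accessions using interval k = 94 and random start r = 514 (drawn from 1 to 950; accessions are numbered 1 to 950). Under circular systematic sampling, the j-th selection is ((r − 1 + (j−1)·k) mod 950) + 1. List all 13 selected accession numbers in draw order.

514, 608, 702, 796, 890, 34, 128, 222, 316, 410, 504, 598, 692

Selection 1: 514
Selection 2: 514 + 94 = 608
Selection 3: 608 + 94 = 702
Selection 4: 702 + 94 = 796
Selection 5: 796 + 94 = 890
Selection 6: 890 + 94 = 984 → 984 − 950 = 34
Selection 7: 34 + 94 = 128
Selection 8: 128 + 94 = 222
Selection 9: 222 + 94 = 316
Selection 10: 316 + 94 = 410
Selection 11: 410 + 94 = 504
Selection 12: 504 + 94 = 598
Selection 13: 598 + 94 = 692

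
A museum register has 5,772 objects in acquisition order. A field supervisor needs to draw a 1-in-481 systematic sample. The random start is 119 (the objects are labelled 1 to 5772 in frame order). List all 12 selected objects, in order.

119, 600, 1081, 1562, 2043, 2524, 3005, 3486, 3967, 4448, 4929, 5410

object 1: 119
object 2: 119 + 481 = 600
object 3: 600 + 481 = 1081
object 4: 1081 + 481 = 1562
object 5: 1562 + 481 = 2043
object 6: 2043 + 481 = 2524
object 7: 2524 + 481 = 3005
object 8: 3005 + 481 = 3486
object 9: 3486 + 481 = 3967
object 10: 3967 + 481 = 4448
object 11: 4448 + 481 = 4929
object 12: 4929 + 481 = 5410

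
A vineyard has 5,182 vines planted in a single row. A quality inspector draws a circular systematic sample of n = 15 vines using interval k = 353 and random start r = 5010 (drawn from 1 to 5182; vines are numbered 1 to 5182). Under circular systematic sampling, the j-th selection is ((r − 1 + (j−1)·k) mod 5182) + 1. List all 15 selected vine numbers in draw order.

5010, 181, 534, 887, 1240, 1593, 1946, 2299, 2652, 3005, 3358, 3711, 4064, 4417, 4770

Selection 1: 5010
Selection 2: 5010 + 353 = 5363 → 5363 − 5182 = 181
Selection 3: 181 + 353 = 534
Selection 4: 534 + 353 = 887
Selection 5: 887 + 353 = 1240
Selection 6: 1240 + 353 = 1593
Selection 7: 1593 + 353 = 1946
Selection 8: 1946 + 353 = 2299
Selection 9: 2299 + 353 = 2652
Selection 10: 2652 + 353 = 3005
Selection 11: 3005 + 353 = 3358
Selection 12: 3358 + 353 = 3711
Selection 13: 3711 + 353 = 4064
Selection 14: 4064 + 353 = 4417
Selection 15: 4417 + 353 = 4770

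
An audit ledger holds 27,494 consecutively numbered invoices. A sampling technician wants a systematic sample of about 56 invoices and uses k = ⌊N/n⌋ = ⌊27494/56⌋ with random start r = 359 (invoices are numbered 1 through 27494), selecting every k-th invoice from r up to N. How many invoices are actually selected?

56

k = ⌊27494/56⌋ = 490
Achieved size = ⌊(27494 − 359)/490⌋ + 1 = ⌊27135/490⌋ + 1 = 55 + 1 = 56
(last selection: 359 + 55×490 = 27309 ≤ 27494; next would be 27799 > 27494)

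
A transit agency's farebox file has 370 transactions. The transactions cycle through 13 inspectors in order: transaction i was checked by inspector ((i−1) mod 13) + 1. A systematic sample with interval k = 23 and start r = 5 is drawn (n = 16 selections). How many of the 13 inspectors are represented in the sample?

13

Consecutive selections differ by k = 23, so their inspector numbers differ by 23 mod 13 = 10.
gcd(23, 13) = 1, so the sample visits 13/1 = 13 distinct residues mod 13.
Start 5 is inspector 5; the inspectors hit are 1, 2, 3, 4, 5, 6, 7, 8, 9, 10, 11, 12, 13.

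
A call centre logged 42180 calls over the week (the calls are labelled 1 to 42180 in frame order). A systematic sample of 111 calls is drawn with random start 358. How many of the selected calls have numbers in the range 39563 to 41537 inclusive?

5

k = 42180/111 = 380
First selection ≥ 39563: 358 + ⌈(39563−358)/380⌉·380 = 358 + 104×380 = 39878
Last selection ≤ 41537: 358 + ⌊(41537−358)/380⌋·380 = 358 + 108×380 = 41398
Count = 108 − 104 + 1 = 5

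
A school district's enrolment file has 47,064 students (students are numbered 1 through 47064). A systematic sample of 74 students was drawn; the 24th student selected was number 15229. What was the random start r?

601

k = 47064/74 = 636
r = 15229 − (24−1)×636 = 15229 − 14628 = 601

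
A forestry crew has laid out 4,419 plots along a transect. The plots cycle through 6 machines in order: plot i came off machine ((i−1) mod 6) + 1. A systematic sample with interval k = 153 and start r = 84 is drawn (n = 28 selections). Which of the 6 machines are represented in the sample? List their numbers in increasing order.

Consecutive selections differ by k = 153, so their machine numbers differ by 153 mod 6 = 3.
gcd(153, 6) = 3, so the sample visits 6/3 = 2 distinct residues mod 6.
Start 84 is machine 6; the machines hit are 3, 6.

3, 6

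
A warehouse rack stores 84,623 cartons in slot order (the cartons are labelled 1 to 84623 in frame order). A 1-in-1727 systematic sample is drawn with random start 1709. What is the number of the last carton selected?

84605

k = 1727
49th selection = r + (49−1)·k = 1709 + 48×1727 = 1709 + 82896 = 84605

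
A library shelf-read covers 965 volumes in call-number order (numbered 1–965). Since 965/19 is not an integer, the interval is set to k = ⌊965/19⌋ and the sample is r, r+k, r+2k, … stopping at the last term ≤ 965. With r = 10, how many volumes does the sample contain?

20

k = ⌊965/19⌋ = 50
Achieved size = ⌊(965 − 10)/50⌋ + 1 = ⌊955/50⌋ + 1 = 19 + 1 = 20
(last selection: 10 + 19×50 = 960 ≤ 965; next would be 1010 > 965)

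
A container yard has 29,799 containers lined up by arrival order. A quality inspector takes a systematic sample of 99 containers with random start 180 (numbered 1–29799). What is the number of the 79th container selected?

23658

k = 29799/99 = 301
79th selection = r + (79−1)·k = 180 + 78×301 = 180 + 23478 = 23658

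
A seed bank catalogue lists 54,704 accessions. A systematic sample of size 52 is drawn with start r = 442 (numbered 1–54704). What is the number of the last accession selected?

54094

k = 54704/52 = 1052
52nd selection = r + (52−1)·k = 442 + 51×1052 = 442 + 53652 = 54094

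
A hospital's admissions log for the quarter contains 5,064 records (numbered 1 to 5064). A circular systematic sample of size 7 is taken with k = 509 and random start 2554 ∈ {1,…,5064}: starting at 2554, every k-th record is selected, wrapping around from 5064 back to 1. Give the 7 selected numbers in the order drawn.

Selection 1: 2554
Selection 2: 2554 + 509 = 3063
Selection 3: 3063 + 509 = 3572
Selection 4: 3572 + 509 = 4081
Selection 5: 4081 + 509 = 4590
Selection 6: 4590 + 509 = 5099 → 5099 − 5064 = 35
Selection 7: 35 + 509 = 544

2554, 3063, 3572, 4081, 4590, 35, 544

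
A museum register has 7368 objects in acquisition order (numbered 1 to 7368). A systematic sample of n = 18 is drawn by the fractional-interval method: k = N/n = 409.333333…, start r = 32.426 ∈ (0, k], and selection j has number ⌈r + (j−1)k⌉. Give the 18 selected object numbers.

j=1: r + 0k = 32.426 → ⌈·⌉ = 33
j=2: r + 1k = 441.759333… → ⌈·⌉ = 442
j=3: r + 2k = 851.092666… → ⌈·⌉ = 852
j=4: r + 3k = 1260.426 → ⌈·⌉ = 1261
j=5: r + 4k = 1669.759333… → ⌈·⌉ = 1670
j=6: r + 5k = 2079.092666… → ⌈·⌉ = 2080
j=7: r + 6k = 2488.426 → ⌈·⌉ = 2489
j=8: r + 7k = 2897.759333… → ⌈·⌉ = 2898
j=9: r + 8k = 3307.092666… → ⌈·⌉ = 3308
j=10: r + 9k = 3716.426 → ⌈·⌉ = 3717
j=11: r + 10k = 4125.759333… → ⌈·⌉ = 4126
j=12: r + 11k = 4535.092666… → ⌈·⌉ = 4536
j=13: r + 12k = 4944.426 → ⌈·⌉ = 4945
j=14: r + 13k = 5353.759333… → ⌈·⌉ = 5354
j=15: r + 14k = 5763.092666… → ⌈·⌉ = 5764
j=16: r + 15k = 6172.426 → ⌈·⌉ = 6173
j=17: r + 16k = 6581.759333… → ⌈·⌉ = 6582
j=18: r + 17k = 6991.092666… → ⌈·⌉ = 6992

33, 442, 852, 1261, 1670, 2080, 2489, 2898, 3308, 3717, 4126, 4536, 4945, 5354, 5764, 6173, 6582, 6992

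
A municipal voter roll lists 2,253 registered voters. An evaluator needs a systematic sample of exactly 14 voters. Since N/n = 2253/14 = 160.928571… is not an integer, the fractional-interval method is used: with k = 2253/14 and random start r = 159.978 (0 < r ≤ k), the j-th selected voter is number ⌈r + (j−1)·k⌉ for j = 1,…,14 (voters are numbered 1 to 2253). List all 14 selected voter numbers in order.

160, 321, 482, 643, 804, 965, 1126, 1287, 1448, 1609, 1770, 1931, 2092, 2253

j=1: r + 0k = 159.978 → ⌈·⌉ = 160
j=2: r + 1k = 320.906571… → ⌈·⌉ = 321
j=3: r + 2k = 481.835142… → ⌈·⌉ = 482
j=4: r + 3k = 642.763714… → ⌈·⌉ = 643
j=5: r + 4k = 803.692285… → ⌈·⌉ = 804
j=6: r + 5k = 964.620857… → ⌈·⌉ = 965
j=7: r + 6k = 1125.549428… → ⌈·⌉ = 1126
j=8: r + 7k = 1286.478 → ⌈·⌉ = 1287
j=9: r + 8k = 1447.406571… → ⌈·⌉ = 1448
j=10: r + 9k = 1608.335142… → ⌈·⌉ = 1609
j=11: r + 10k = 1769.263714… → ⌈·⌉ = 1770
j=12: r + 11k = 1930.192285… → ⌈·⌉ = 1931
j=13: r + 12k = 2091.120857… → ⌈·⌉ = 2092
j=14: r + 13k = 2252.049428… → ⌈·⌉ = 2253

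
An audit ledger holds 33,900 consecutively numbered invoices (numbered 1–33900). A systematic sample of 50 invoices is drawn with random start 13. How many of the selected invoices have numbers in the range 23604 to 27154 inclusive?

6

k = 33900/50 = 678
First selection ≥ 23604: 13 + ⌈(23604−13)/678⌉·678 = 13 + 35×678 = 23743
Last selection ≤ 27154: 13 + ⌊(27154−13)/678⌋·678 = 13 + 40×678 = 27133
Count = 40 − 35 + 1 = 6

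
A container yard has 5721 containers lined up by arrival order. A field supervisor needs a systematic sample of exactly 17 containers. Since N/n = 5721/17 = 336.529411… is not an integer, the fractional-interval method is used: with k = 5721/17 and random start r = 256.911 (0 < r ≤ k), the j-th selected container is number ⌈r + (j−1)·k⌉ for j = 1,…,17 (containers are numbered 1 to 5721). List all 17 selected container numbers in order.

j=1: r + 0k = 256.911 → ⌈·⌉ = 257
j=2: r + 1k = 593.440411… → ⌈·⌉ = 594
j=3: r + 2k = 929.969823… → ⌈·⌉ = 930
j=4: r + 3k = 1266.499235… → ⌈·⌉ = 1267
j=5: r + 4k = 1603.028647… → ⌈·⌉ = 1604
j=6: r + 5k = 1939.558058… → ⌈·⌉ = 1940
j=7: r + 6k = 2276.087470… → ⌈·⌉ = 2277
j=8: r + 7k = 2612.616882… → ⌈·⌉ = 2613
j=9: r + 8k = 2949.146294… → ⌈·⌉ = 2950
j=10: r + 9k = 3285.675705… → ⌈·⌉ = 3286
j=11: r + 10k = 3622.205117… → ⌈·⌉ = 3623
j=12: r + 11k = 3958.734529… → ⌈·⌉ = 3959
j=13: r + 12k = 4295.263941… → ⌈·⌉ = 4296
j=14: r + 13k = 4631.793352… → ⌈·⌉ = 4632
j=15: r + 14k = 4968.322764… → ⌈·⌉ = 4969
j=16: r + 15k = 5304.852176… → ⌈·⌉ = 5305
j=17: r + 16k = 5641.381588… → ⌈·⌉ = 5642

257, 594, 930, 1267, 1604, 1940, 2277, 2613, 2950, 3286, 3623, 3959, 4296, 4632, 4969, 5305, 5642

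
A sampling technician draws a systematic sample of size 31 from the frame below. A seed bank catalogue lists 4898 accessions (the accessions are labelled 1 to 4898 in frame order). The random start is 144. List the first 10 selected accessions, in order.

k = N/n = 4898/31 = 158
accession 1: 144
accession 2: 144 + 158 = 302
accession 3: 302 + 158 = 460
accession 4: 460 + 158 = 618
accession 5: 618 + 158 = 776
accession 6: 776 + 158 = 934
accession 7: 934 + 158 = 1092
accession 8: 1092 + 158 = 1250
accession 9: 1250 + 158 = 1408
accession 10: 1408 + 158 = 1566

144, 302, 460, 618, 776, 934, 1092, 1250, 1408, 1566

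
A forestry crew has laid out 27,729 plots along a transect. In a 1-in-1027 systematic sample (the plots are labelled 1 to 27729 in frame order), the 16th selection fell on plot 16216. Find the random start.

811

k = 1027
r = 16216 − (16−1)×1027 = 16216 − 15405 = 811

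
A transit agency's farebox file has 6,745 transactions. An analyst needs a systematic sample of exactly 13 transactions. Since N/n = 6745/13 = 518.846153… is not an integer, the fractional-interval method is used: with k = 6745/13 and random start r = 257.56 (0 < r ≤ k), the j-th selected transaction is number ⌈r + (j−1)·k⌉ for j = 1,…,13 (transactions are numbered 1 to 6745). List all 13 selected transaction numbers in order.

258, 777, 1296, 1815, 2333, 2852, 3371, 3890, 4409, 4928, 5447, 5965, 6484

j=1: r + 0k = 257.56 → ⌈·⌉ = 258
j=2: r + 1k = 776.406153… → ⌈·⌉ = 777
j=3: r + 2k = 1295.252307… → ⌈·⌉ = 1296
j=4: r + 3k = 1814.098461… → ⌈·⌉ = 1815
j=5: r + 4k = 2332.944615… → ⌈·⌉ = 2333
j=6: r + 5k = 2851.790769… → ⌈·⌉ = 2852
j=7: r + 6k = 3370.636923… → ⌈·⌉ = 3371
j=8: r + 7k = 3889.483076… → ⌈·⌉ = 3890
j=9: r + 8k = 4408.329230… → ⌈·⌉ = 4409
j=10: r + 9k = 4927.175384… → ⌈·⌉ = 4928
j=11: r + 10k = 5446.021538… → ⌈·⌉ = 5447
j=12: r + 11k = 5964.867692… → ⌈·⌉ = 5965
j=13: r + 12k = 6483.713846… → ⌈·⌉ = 6484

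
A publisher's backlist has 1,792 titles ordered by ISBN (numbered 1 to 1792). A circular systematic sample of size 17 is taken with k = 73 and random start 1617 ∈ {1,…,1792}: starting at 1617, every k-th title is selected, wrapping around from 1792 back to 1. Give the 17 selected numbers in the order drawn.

1617, 1690, 1763, 44, 117, 190, 263, 336, 409, 482, 555, 628, 701, 774, 847, 920, 993

Selection 1: 1617
Selection 2: 1617 + 73 = 1690
Selection 3: 1690 + 73 = 1763
Selection 4: 1763 + 73 = 1836 → 1836 − 1792 = 44
Selection 5: 44 + 73 = 117
Selection 6: 117 + 73 = 190
Selection 7: 190 + 73 = 263
Selection 8: 263 + 73 = 336
Selection 9: 336 + 73 = 409
Selection 10: 409 + 73 = 482
Selection 11: 482 + 73 = 555
Selection 12: 555 + 73 = 628
Selection 13: 628 + 73 = 701
Selection 14: 701 + 73 = 774
Selection 15: 774 + 73 = 847
Selection 16: 847 + 73 = 920
Selection 17: 920 + 73 = 993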